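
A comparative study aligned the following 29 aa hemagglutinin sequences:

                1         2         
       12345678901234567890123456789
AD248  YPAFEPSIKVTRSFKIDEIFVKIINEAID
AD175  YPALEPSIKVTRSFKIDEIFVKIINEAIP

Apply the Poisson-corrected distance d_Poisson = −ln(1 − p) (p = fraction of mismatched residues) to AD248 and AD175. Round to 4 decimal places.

Differing sites — 4:F/L; 29:D/P.
p = 2/29 = 0.068966.
d = −ln(1 − 0.068966) = −ln(0.931034) = 0.0715.

0.0715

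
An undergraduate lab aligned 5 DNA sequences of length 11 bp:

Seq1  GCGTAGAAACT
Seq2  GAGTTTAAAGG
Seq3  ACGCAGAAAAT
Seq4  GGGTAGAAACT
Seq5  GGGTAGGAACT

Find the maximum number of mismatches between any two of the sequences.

7

Pairwise Hamming distances:
  Seq1 vs Seq2: 5
  Seq1 vs Seq3: 3
  Seq1 vs Seq4: 1
  Seq1 vs Seq5: 2
  Seq2 vs Seq3: 7
  Seq2 vs Seq4: 5
  Seq2 vs Seq5: 6
  Seq3 vs Seq4: 4
  Seq3 vs Seq5: 5
  Seq4 vs Seq5: 1
The largest is 7, between Seq2 and Seq3.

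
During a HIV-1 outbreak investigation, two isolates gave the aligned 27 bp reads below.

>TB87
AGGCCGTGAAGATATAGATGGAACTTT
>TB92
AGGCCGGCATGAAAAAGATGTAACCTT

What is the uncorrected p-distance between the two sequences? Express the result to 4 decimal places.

0.2593

The sequences differ at positions 7 (T/G), 8 (G/C), 10 (A/T), 13 (T/A), 15 (T/A), 21 (G/T), 25 (T/C).
There are 7 differences over 27 sites, so p = 7/27 = 0.2593.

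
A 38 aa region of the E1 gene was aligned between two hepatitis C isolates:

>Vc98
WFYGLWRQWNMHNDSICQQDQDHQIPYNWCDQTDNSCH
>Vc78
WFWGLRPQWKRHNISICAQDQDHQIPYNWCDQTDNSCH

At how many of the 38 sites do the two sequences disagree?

The sequences differ at positions 3 (Y/W), 6 (W/R), 7 (R/P), 10 (N/K), 11 (M/R), 14 (D/I), 18 (Q/A).
That gives 7 mismatches out of 38 aligned sites, so the Hamming distance is 7.

7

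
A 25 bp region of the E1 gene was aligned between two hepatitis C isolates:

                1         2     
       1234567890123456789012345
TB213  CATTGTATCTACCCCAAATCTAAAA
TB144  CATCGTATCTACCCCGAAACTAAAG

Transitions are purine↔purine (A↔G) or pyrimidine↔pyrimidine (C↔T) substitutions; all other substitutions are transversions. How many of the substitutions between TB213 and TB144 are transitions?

The sequences differ at positions 4 (T/C, transition), 16 (A/G, transition), 19 (T/A, transversion), 25 (A/G, transition).
Of the 4 differences, 3 transitions and 1 transversion, so the answer is 3.

3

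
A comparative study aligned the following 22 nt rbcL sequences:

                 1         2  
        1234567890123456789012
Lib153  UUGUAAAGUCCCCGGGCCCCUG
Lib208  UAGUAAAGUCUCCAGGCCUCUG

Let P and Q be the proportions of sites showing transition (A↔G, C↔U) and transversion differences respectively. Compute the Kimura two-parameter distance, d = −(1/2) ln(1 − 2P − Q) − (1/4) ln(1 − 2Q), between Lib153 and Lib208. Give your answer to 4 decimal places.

0.2153

The sequences differ at positions 2 (U/A, transversion), 11 (C/U, transition), 14 (G/A, transition), 19 (C/U, transition).
Of the 4 differences, 3 transitions and 1 transversion over 22 sites: P = 3/22 = 0.136364, Q = 1/22 = 0.045455.
d = −0.5·ln(0.681817) − 0.25·ln(0.909090) = −0.5·(-0.382994) − 0.25·(-0.095311) = 0.2153.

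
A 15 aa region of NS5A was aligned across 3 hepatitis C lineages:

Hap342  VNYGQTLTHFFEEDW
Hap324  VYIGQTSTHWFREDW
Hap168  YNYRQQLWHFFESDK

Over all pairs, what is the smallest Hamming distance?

5

Pairwise Hamming distances:
  Hap342 vs Hap324: 5
  Hap342 vs Hap168: 6
  Hap324 vs Hap168: 11
The smallest is 5, between Hap342 and Hap324.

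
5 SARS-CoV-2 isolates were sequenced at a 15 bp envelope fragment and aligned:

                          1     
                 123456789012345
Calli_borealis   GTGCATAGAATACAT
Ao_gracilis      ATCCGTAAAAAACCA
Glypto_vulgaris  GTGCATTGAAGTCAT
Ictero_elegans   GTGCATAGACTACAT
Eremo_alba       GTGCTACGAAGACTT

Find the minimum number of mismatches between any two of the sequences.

1

Pairwise Hamming distances:
  Calli_borealis vs Ao_gracilis: 7
  Calli_borealis vs Glypto_vulgaris: 3
  Calli_borealis vs Ictero_elegans: 1
  Calli_borealis vs Eremo_alba: 5
  Ao_gracilis vs Glypto_vulgaris: 9
  Ao_gracilis vs Ictero_elegans: 8
  Ao_gracilis vs Eremo_alba: 9
  Glypto_vulgaris vs Ictero_elegans: 4
  Glypto_vulgaris vs Eremo_alba: 5
  Ictero_elegans vs Eremo_alba: 6
The smallest is 1, between Calli_borealis and Ictero_elegans.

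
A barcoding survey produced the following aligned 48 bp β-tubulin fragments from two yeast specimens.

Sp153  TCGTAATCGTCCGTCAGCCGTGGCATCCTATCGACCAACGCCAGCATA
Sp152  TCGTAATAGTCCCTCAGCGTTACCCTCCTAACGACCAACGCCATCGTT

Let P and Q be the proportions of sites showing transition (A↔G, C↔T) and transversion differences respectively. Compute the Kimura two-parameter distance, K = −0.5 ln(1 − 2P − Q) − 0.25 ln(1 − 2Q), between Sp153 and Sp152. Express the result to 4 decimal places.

0.2754

Differing sites — 8:C/A (Tv); 13:G/C (Tv); 19:C/G (Tv); 20:G/T (Tv); 22:G/A (Ti); 23:G/C (Tv); 25:A/C (Tv); 31:T/A (Tv); 44:G/T (Tv); 46:A/G (Ti); 48:A/T (Tv).
Of the 11 differences, 2 transitions and 9 transversions over 48 sites: P = 2/48 = 0.041667, Q = 9/48 = 0.187500.
d = −0.5·ln(0.729166) − 0.25·ln(0.625000) = −0.5·(-0.315854) − 0.25·(-0.470004) = 0.2754.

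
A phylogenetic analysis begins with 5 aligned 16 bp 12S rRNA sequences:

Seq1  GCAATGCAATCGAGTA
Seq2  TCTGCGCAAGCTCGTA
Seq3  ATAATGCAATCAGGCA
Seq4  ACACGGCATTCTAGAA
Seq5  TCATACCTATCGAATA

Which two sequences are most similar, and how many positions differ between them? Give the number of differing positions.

Pairwise Hamming distances:
  Seq1 vs Seq2: 7
  Seq1 vs Seq3: 5
  Seq1 vs Seq4: 6
  Seq1 vs Seq5: 6
  Seq2 vs Seq3: 9
  Seq2 vs Seq4: 8
  Seq2 vs Seq5: 9
  Seq3 vs Seq4: 7
  Seq3 vs Seq5: 10
  Seq4 vs Seq5: 9
The smallest is 5, between Seq1 and Seq3.

5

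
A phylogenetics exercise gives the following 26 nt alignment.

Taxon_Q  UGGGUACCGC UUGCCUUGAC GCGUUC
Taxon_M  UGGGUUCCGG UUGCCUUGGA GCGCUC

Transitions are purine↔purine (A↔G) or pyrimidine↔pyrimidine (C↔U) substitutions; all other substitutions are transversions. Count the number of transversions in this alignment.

Mismatches occur at site 6 (A↔U, transversion), site 10 (C↔G, transversion), site 19 (A↔G, transition), site 20 (C↔A, transversion), site 24 (U↔C, transition).
Of the 5 differences, 2 transitions and 3 transversions, so the answer is 3.

3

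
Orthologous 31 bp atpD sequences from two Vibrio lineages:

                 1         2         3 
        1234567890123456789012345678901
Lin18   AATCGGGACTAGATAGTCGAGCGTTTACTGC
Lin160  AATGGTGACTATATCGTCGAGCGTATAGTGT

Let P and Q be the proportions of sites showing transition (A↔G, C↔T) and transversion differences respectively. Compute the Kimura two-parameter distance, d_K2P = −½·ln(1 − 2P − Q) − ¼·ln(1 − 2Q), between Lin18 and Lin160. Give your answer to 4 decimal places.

Mismatches occur at site 4 (C/G, transversion), site 6 (G/T, transversion), site 12 (G/T, transversion), site 15 (A/C, transversion), site 25 (T/A, transversion), site 28 (C/G, transversion), site 31 (C/T, transition).
Of the 7 differences, 1 transition and 6 transversions over 31 sites: P = 1/31 = 0.032258, Q = 6/31 = 0.193548.
d = −0.5·ln(0.741936) − 0.25·ln(0.612904) = −0.5·(-0.298492) − 0.25·(-0.489547) = 0.2716.

0.2716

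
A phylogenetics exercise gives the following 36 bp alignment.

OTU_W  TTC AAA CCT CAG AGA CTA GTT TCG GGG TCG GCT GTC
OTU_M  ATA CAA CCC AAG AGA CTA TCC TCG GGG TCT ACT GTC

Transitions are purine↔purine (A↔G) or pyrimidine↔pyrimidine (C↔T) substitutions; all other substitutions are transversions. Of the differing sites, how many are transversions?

6

Mismatches occur at site 1 (T↔A, transversion), site 3 (C↔A, transversion), site 4 (A↔C, transversion), site 9 (T↔C, transition), site 10 (C↔A, transversion), site 19 (G↔T, transversion), site 20 (T↔C, transition), site 21 (T↔C, transition), site 30 (G↔T, transversion), site 31 (G↔A, transition).
Of the 10 differences, 4 transitions and 6 transversions, so the answer is 6.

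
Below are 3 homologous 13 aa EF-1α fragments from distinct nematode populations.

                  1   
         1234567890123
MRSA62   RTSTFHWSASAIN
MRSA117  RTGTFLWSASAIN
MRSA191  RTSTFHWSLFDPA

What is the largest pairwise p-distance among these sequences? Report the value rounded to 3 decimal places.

Pairwise Hamming distances:
  MRSA62 vs MRSA117: 2
  MRSA62 vs MRSA191: 5
  MRSA117 vs MRSA191: 7
The largest is 7 mismatches, between MRSA117 and MRSA191; p = 7/13 = 0.538.

0.538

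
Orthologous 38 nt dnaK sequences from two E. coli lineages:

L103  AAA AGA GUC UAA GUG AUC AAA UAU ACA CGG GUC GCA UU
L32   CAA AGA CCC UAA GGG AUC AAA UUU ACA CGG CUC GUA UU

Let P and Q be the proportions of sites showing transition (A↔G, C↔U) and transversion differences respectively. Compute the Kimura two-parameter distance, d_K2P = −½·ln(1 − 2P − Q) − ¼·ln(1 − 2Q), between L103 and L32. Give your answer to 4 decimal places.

Mismatches occur at site 1 (A→C, transversion), site 7 (G→C, transversion), site 8 (U→C, transition), site 14 (U→G, transversion), site 23 (A→U, transversion), site 31 (G→C, transversion), site 35 (C→U, transition).
Of the 7 differences, 2 transitions and 5 transversions over 38 sites: P = 2/38 = 0.052632, Q = 5/38 = 0.131579.
d = −0.5·ln(0.763157) − 0.25·ln(0.736842) = −0.5·(-0.270292) − 0.25·(-0.305382) = 0.2115.

0.2115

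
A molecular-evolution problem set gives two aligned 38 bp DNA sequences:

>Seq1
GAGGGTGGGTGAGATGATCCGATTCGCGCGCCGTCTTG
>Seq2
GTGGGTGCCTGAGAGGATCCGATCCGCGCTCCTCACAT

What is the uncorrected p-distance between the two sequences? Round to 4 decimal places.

0.3158

Differing sites — 2:A/T; 8:G/C; 9:G/C; 15:T/G; 24:T/C; 30:G/T; 33:G/T; 34:T/C; 35:C/A; 36:T/C; 37:T/A; 38:G/T.
There are 12 differences over 38 sites, so p = 12/38 = 0.3158.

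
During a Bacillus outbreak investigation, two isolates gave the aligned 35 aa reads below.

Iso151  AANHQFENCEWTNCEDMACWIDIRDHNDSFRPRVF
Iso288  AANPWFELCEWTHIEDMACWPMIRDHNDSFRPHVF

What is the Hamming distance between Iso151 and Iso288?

Differing sites — 4:H/P; 5:Q/W; 8:N/L; 13:N/H; 14:C/I; 21:I/P; 22:D/M; 33:R/H.
That gives 8 mismatches out of 35 aligned sites, so the Hamming distance is 8.

8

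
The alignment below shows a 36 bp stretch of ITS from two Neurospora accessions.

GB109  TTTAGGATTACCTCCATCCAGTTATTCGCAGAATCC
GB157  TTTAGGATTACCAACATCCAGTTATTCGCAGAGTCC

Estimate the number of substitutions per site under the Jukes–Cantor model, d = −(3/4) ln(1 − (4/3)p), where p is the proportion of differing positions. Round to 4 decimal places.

0.0883

The sequences differ at positions 13 (T/A), 14 (C/A), 33 (A/G).
p = 3/36 = 0.083333.
d = −0.75 · ln(1 − (4/3)·0.083333) = −0.75 · ln(0.888889) = −0.75 · (-0.117783) = 0.0883.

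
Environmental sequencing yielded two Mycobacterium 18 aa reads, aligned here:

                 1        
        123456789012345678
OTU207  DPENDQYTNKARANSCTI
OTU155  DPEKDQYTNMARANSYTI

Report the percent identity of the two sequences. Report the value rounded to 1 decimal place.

83.3%

Mismatches occur at site 4 (N→K), site 10 (K→M), site 16 (C→Y).
15 of the 18 sites match, so the percent identity is 15/18 × 100 = 83.3%.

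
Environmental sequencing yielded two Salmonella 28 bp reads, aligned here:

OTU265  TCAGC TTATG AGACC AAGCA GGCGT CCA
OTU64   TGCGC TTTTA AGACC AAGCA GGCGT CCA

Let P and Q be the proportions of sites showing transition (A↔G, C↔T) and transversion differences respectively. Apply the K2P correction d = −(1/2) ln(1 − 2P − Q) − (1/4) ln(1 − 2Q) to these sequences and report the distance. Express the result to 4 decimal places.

0.1586

The sequences differ at positions 2 (C/G, transversion), 3 (A/C, transversion), 8 (A/T, transversion), 10 (G/A, transition).
Of the 4 differences, 1 transition and 3 transversions over 28 sites: P = 1/28 = 0.035714, Q = 3/28 = 0.107143.
d = −0.5·ln(0.821429) − 0.25·ln(0.785714) = −0.5·(-0.196710) − 0.25·(-0.241162) = 0.1586.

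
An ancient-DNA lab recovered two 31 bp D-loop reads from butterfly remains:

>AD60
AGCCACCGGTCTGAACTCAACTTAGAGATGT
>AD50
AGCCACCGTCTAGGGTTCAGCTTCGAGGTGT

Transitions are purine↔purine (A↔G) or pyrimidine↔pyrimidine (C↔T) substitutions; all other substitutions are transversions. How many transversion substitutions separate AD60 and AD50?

3

Mismatches occur at site 9 (G→T, transversion), site 10 (T→C, transition), site 11 (C→T, transition), site 12 (T→A, transversion), site 14 (A→G, transition), site 15 (A→G, transition), site 16 (C→T, transition), site 20 (A→G, transition), site 24 (A→C, transversion), site 28 (A→G, transition).
Of the 10 differences, 7 transitions and 3 transversions, so the answer is 3.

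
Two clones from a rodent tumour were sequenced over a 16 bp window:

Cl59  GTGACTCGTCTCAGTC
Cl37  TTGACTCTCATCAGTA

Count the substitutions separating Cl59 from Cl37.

Mismatches occur at site 1 (G→T), site 8 (G→T), site 9 (T→C), site 10 (C→A), site 16 (C→A).
That gives 5 mismatches out of 16 aligned sites, so the Hamming distance is 5.

5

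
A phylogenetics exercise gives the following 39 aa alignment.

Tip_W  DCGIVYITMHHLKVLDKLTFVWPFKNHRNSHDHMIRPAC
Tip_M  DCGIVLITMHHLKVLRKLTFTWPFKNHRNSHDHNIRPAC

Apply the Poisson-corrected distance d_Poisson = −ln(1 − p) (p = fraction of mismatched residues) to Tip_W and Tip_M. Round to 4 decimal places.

Differing sites — 6:Y/L; 16:D/R; 21:V/T; 34:M/N.
p = 4/39 = 0.102564.
d = −ln(1 − 0.102564) = −ln(0.897436) = 0.1082.

0.1082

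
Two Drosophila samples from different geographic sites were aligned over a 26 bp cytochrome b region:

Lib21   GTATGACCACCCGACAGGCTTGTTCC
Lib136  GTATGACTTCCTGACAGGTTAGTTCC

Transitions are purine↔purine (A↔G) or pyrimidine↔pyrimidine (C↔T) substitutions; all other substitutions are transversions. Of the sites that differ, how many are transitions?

Mismatches occur at site 8 (C↔T, transition), site 9 (A↔T, transversion), site 12 (C↔T, transition), site 19 (C↔T, transition), site 21 (T↔A, transversion).
Of the 5 differences, 3 transitions and 2 transversions, so the answer is 3.

3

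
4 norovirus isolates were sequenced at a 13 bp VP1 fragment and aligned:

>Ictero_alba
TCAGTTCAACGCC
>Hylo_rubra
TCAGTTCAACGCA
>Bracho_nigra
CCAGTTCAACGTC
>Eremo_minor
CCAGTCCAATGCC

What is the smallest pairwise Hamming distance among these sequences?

1

Pairwise Hamming distances:
  Ictero_alba vs Hylo_rubra: 1
  Ictero_alba vs Bracho_nigra: 2
  Ictero_alba vs Eremo_minor: 3
  Hylo_rubra vs Bracho_nigra: 3
  Hylo_rubra vs Eremo_minor: 4
  Bracho_nigra vs Eremo_minor: 3
The smallest is 1, between Ictero_alba and Hylo_rubra.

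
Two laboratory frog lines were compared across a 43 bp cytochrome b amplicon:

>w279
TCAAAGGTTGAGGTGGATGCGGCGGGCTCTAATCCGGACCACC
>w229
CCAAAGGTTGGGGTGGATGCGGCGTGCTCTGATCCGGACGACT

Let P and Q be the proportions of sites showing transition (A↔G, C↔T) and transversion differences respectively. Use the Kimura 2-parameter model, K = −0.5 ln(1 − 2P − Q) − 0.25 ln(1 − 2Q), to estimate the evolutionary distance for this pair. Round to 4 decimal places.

0.1568

The sequences differ at positions 1 (T/C, transition), 11 (A/G, transition), 25 (G/T, transversion), 31 (A/G, transition), 40 (C/G, transversion), 43 (C/T, transition).
Of the 6 differences, 4 transitions and 2 transversions over 43 sites: P = 4/43 = 0.093023, Q = 2/43 = 0.046512.
d = −0.5·ln(0.767442) − 0.25·ln(0.906976) = −0.5·(-0.264692) − 0.25·(-0.097639) = 0.1568.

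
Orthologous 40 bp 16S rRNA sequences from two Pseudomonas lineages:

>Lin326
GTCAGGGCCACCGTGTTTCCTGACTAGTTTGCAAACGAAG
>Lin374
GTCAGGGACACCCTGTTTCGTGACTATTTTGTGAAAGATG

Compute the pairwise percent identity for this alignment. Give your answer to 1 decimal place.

The sequences differ at positions 8 (C/A), 13 (G/C), 20 (C/G), 27 (G/T), 32 (C/T), 33 (A/G), 36 (C/A), 39 (A/T).
32 of the 40 sites match, so the percent identity is 32/40 × 100 = 80.0%.

80.0%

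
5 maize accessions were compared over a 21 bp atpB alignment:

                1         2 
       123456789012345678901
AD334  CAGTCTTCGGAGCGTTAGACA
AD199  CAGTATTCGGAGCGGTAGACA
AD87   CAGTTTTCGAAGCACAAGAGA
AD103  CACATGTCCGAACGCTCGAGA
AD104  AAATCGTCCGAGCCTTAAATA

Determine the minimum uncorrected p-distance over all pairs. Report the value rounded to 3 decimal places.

Pairwise Hamming distances:
  AD334 vs AD199: 2
  AD334 vs AD87: 6
  AD334 vs AD103: 9
  AD334 vs AD104: 7
  AD199 vs AD87: 6
  AD199 vs AD103: 9
  AD199 vs AD104: 9
  AD87 vs AD103: 9
  AD87 vs AD104: 11
  AD103 vs AD104: 10
The smallest is 2 mismatches, between AD334 and AD199; p = 2/21 = 0.095.

0.095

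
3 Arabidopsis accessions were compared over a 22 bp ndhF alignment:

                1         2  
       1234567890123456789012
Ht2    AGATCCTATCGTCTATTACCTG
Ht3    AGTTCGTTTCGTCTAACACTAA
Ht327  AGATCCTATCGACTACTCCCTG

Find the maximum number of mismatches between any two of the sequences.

Pairwise Hamming distances:
  Ht2 vs Ht3: 8
  Ht2 vs Ht327: 3
  Ht3 vs Ht327: 10
The largest is 10, between Ht3 and Ht327.

10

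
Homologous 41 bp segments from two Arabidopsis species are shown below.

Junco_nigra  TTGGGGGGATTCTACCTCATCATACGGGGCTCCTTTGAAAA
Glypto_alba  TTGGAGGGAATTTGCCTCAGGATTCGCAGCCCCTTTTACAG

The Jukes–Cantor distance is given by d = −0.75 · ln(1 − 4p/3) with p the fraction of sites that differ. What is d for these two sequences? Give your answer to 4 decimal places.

0.4121

Differing sites — 5:G/A; 10:T/A; 12:C/T; 14:A/G; 20:T/G; 21:C/G; 24:A/T; 27:G/C; 28:G/A; 31:T/C; 37:G/T; 39:A/C; 41:A/G.
p = 13/41 = 0.317073.
d = −0.75 · ln(1 − (4/3)·0.317073) = −0.75 · ln(0.577236) = −0.75 · (-0.549504) = 0.4121.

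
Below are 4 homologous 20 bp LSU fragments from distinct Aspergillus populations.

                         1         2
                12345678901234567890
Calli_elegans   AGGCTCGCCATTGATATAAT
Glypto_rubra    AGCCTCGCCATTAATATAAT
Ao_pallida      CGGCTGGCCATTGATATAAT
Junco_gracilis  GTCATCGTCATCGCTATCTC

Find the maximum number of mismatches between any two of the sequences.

11

Pairwise Hamming distances:
  Calli_elegans vs Glypto_rubra: 2
  Calli_elegans vs Ao_pallida: 2
  Calli_elegans vs Junco_gracilis: 10
  Glypto_rubra vs Ao_pallida: 4
  Glypto_rubra vs Junco_gracilis: 10
  Ao_pallida vs Junco_gracilis: 11
The largest is 11, between Ao_pallida and Junco_gracilis.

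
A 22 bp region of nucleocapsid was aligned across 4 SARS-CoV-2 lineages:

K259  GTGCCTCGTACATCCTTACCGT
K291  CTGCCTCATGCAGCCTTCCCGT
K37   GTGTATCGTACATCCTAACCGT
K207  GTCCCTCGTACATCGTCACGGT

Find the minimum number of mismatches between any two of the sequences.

Pairwise Hamming distances:
  K259 vs K291: 5
  K259 vs K37: 3
  K259 vs K207: 4
  K291 vs K37: 8
  K291 vs K207: 9
  K37 vs K207: 6
The smallest is 3, between K259 and K37.

3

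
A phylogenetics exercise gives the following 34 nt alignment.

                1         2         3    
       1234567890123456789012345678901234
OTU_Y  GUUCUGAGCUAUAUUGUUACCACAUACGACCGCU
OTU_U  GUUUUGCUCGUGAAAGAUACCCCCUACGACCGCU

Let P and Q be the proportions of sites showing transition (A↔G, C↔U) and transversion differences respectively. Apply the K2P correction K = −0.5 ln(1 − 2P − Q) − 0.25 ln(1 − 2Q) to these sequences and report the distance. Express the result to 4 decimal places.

The sequences differ at positions 4 (C/U, transition), 7 (A/C, transversion), 8 (G/U, transversion), 10 (U/G, transversion), 11 (A/U, transversion), 12 (U/G, transversion), 14 (U/A, transversion), 15 (U/A, transversion), 17 (U/A, transversion), 22 (A/C, transversion), 24 (A/C, transversion).
Of the 11 differences, 1 transition and 10 transversions over 34 sites: P = 1/34 = 0.029412, Q = 10/34 = 0.294118.
d = −0.5·ln(0.647058) − 0.25·ln(0.411764) = −0.5·(-0.435319) − 0.25·(-0.887305) = 0.4395.

0.4395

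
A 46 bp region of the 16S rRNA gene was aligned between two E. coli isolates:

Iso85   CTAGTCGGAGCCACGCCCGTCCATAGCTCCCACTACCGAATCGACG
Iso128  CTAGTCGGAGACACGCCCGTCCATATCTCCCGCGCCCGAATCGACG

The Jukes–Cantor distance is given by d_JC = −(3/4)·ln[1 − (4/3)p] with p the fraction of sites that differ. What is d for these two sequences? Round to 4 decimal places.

Differing sites — 11:C/A; 26:G/T; 32:A/G; 34:T/G; 35:A/C.
p = 5/46 = 0.108696.
d = −0.75 · ln(1 − (4/3)·0.108696) = −0.75 · ln(0.855072) = −0.75 · (-0.156570) = 0.1174.

0.1174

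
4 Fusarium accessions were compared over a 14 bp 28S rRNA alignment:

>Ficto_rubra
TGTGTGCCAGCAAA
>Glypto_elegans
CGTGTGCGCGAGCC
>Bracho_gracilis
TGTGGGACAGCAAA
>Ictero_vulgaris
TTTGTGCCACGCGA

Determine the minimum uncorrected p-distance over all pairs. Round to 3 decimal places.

Pairwise Hamming distances:
  Ficto_rubra vs Glypto_elegans: 7
  Ficto_rubra vs Bracho_gracilis: 2
  Ficto_rubra vs Ictero_vulgaris: 5
  Glypto_elegans vs Bracho_gracilis: 9
  Glypto_elegans vs Ictero_vulgaris: 9
  Bracho_gracilis vs Ictero_vulgaris: 7
The smallest is 2 mismatches, between Ficto_rubra and Bracho_gracilis; p = 2/14 = 0.143.

0.143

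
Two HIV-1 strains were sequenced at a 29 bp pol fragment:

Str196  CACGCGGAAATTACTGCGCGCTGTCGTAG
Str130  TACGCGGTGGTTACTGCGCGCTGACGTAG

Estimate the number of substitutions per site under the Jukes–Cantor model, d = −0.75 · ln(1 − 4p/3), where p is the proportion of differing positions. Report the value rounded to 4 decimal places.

The sequences differ at positions 1 (C/T), 8 (A/T), 9 (A/G), 10 (A/G), 24 (T/A).
p = 5/29 = 0.172414.
d = −0.75 · ln(1 − (4/3)·0.172414) = −0.75 · ln(0.770115) = −0.75 · (-0.261215) = 0.1959.

0.1959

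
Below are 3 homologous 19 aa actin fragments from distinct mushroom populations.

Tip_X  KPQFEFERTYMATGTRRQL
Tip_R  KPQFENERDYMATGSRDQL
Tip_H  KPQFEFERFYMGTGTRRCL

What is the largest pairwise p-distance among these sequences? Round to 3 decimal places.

0.316

Pairwise Hamming distances:
  Tip_X vs Tip_R: 4
  Tip_X vs Tip_H: 3
  Tip_R vs Tip_H: 6
The largest is 6 mismatches, between Tip_R and Tip_H; p = 6/19 = 0.316.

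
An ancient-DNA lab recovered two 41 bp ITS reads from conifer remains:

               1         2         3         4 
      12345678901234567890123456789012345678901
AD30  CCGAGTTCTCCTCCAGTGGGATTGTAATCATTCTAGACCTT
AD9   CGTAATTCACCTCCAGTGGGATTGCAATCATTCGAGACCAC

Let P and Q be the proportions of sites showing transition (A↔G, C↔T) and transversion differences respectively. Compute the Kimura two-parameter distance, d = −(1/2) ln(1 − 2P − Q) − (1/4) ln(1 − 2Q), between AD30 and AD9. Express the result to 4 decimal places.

Mismatches occur at site 2 (C/G, transversion), site 3 (G/T, transversion), site 5 (G/A, transition), site 9 (T/A, transversion), site 25 (T/C, transition), site 34 (T/G, transversion), site 40 (T/A, transversion), site 41 (T/C, transition).
Of the 8 differences, 3 transitions and 5 transversions over 41 sites: P = 3/41 = 0.073171, Q = 5/41 = 0.121951.
d = −0.5·ln(0.731707) − 0.25·ln(0.756098) = −0.5·(-0.312375) − 0.25·(-0.279584) = 0.2261.

0.2261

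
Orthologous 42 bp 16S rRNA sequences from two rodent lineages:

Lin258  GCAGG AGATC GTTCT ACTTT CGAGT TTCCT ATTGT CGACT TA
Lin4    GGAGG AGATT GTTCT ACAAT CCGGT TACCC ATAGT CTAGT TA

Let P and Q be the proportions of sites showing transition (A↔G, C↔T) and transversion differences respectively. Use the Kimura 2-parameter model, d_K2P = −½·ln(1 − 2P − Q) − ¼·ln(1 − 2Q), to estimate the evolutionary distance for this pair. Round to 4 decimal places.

0.3226

Differing sites — 2:C/G (Tv); 10:C/T (Ti); 18:T/A (Tv); 19:T/A (Tv); 22:G/C (Tv); 23:A/G (Ti); 27:T/A (Tv); 30:T/C (Ti); 33:T/A (Tv); 37:G/T (Tv); 39:C/G (Tv).
Of the 11 differences, 3 transitions and 8 transversions over 42 sites: P = 3/42 = 0.071429, Q = 8/42 = 0.190476.
d = −0.5·ln(0.666666) − 0.25·ln(0.619048) = −0.5·(-0.405466) − 0.25·(-0.479572) = 0.3226.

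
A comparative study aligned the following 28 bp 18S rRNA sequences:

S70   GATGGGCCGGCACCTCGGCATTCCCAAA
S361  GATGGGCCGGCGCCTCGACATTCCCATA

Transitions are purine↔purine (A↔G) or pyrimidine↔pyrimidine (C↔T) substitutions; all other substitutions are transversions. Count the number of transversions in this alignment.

Differing sites — 12:A/G (Ti); 18:G/A (Ti); 27:A/T (Tv).
Of the 3 differences, 2 transitions and 1 transversion, so the answer is 1.

1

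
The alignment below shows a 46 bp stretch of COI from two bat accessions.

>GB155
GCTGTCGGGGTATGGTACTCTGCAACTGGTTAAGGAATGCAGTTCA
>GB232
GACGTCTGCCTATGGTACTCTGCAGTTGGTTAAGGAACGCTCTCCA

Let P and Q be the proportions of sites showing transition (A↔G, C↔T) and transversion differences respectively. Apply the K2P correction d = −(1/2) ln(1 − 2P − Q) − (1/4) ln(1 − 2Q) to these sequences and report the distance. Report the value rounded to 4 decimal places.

0.2893

Mismatches occur at site 2 (C↔A, transversion), site 3 (T↔C, transition), site 7 (G↔T, transversion), site 9 (G↔C, transversion), site 10 (G↔C, transversion), site 25 (A↔G, transition), site 26 (C↔T, transition), site 38 (T↔C, transition), site 41 (A↔T, transversion), site 42 (G↔C, transversion), site 44 (T↔C, transition).
Of the 11 differences, 5 transitions and 6 transversions over 46 sites: P = 5/46 = 0.108696, Q = 6/46 = 0.130435.
d = −0.5·ln(0.652173) − 0.25·ln(0.739130) = −0.5·(-0.427445) − 0.25·(-0.302281) = 0.2893.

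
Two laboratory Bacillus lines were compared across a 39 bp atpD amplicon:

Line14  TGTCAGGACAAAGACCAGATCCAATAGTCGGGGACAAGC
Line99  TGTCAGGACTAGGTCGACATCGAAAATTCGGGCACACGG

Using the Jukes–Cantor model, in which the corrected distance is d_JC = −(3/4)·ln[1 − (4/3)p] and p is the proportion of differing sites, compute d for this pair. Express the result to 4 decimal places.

0.3538

Mismatches occur at site 10 (A/T), site 12 (A/G), site 14 (A/T), site 16 (C/G), site 18 (G/C), site 22 (C/G), site 25 (T/A), site 27 (G/T), site 33 (G/C), site 37 (A/C), site 39 (C/G).
p = 11/39 = 0.282051.
d = −0.75 · ln(1 − (4/3)·0.282051) = −0.75 · ln(0.623932) = −0.75 · (-0.471714) = 0.3538.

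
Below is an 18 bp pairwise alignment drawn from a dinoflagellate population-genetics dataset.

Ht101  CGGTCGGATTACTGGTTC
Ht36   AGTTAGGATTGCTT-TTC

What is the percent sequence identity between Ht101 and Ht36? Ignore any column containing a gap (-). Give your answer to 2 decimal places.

70.59%

Excluding the 1 gap column leaves 17 comparable sites.
The sequences differ at positions 1 (C/A), 3 (G/T), 5 (C/A), 11 (A/G), 14 (G/T).
12 of the 17 comparable sites match, so the percent identity is 12/17 × 100 = 70.59%.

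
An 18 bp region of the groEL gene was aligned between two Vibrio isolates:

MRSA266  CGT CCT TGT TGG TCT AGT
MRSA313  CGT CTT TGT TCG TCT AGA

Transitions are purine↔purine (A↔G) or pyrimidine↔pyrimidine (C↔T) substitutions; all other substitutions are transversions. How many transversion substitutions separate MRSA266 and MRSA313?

The sequences differ at positions 5 (C/T, transition), 11 (G/C, transversion), 18 (T/A, transversion).
Of the 3 differences, 1 transition and 2 transversions, so the answer is 2.

2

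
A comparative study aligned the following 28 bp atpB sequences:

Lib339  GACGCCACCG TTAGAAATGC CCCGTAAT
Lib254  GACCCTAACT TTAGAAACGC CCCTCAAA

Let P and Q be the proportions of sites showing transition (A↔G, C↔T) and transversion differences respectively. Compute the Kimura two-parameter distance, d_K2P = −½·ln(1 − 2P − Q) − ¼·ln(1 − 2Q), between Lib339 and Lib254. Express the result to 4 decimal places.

0.3600

The sequences differ at positions 4 (G/C, transversion), 6 (C/T, transition), 8 (C/A, transversion), 10 (G/T, transversion), 18 (T/C, transition), 24 (G/T, transversion), 25 (T/C, transition), 28 (T/A, transversion).
Of the 8 differences, 3 transitions and 5 transversions over 28 sites: P = 3/28 = 0.107143, Q = 5/28 = 0.178571.
d = −0.5·ln(0.607143) − 0.25·ln(0.642858) = −0.5·(-0.498991) − 0.25·(-0.441831) = 0.3600.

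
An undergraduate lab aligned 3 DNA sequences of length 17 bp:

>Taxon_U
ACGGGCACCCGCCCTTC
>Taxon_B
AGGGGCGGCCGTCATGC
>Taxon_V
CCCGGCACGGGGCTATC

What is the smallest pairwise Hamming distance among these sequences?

Pairwise Hamming distances:
  Taxon_U vs Taxon_B: 6
  Taxon_U vs Taxon_V: 7
  Taxon_B vs Taxon_V: 11
The smallest is 6, between Taxon_U and Taxon_B.

6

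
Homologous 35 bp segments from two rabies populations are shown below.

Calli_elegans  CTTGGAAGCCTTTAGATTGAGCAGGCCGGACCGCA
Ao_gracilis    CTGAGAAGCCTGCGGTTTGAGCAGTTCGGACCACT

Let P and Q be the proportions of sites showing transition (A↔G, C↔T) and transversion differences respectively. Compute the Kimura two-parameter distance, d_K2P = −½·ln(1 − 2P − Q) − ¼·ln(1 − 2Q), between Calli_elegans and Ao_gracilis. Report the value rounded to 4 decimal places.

The sequences differ at positions 3 (T/G, transversion), 4 (G/A, transition), 12 (T/G, transversion), 13 (T/C, transition), 14 (A/G, transition), 16 (A/T, transversion), 25 (G/T, transversion), 26 (C/T, transition), 33 (G/A, transition), 35 (A/T, transversion).
Of the 10 differences, 5 transitions and 5 transversions over 35 sites: P = 5/35 = 0.142857, Q = 5/35 = 0.142857.
d = −0.5·ln(0.571429) − 0.25·ln(0.714286) = −0.5·(-0.559615) − 0.25·(-0.336472) = 0.3639.

0.3639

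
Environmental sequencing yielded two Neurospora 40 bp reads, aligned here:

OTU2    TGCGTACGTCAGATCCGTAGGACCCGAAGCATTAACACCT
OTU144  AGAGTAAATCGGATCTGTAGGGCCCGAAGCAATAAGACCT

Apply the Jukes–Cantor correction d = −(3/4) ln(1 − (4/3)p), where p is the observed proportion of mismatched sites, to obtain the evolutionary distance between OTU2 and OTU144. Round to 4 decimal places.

Differing sites — 1:T/A; 3:C/A; 7:C/A; 8:G/A; 11:A/G; 16:C/T; 22:A/G; 32:T/A; 36:C/G.
p = 9/40 = 0.225000.
d = −0.75 · ln(1 − (4/3)·0.225000) = −0.75 · ln(0.700000) = −0.75 · (-0.356675) = 0.2675.

0.2675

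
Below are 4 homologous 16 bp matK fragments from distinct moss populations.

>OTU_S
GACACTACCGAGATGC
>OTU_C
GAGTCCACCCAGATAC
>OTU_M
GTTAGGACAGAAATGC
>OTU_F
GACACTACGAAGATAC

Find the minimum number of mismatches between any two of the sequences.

3

Pairwise Hamming distances:
  OTU_S vs OTU_C: 5
  OTU_S vs OTU_M: 6
  OTU_S vs OTU_F: 3
  OTU_C vs OTU_M: 9
  OTU_C vs OTU_F: 5
  OTU_M vs OTU_F: 8
The smallest is 3, between OTU_S and OTU_F.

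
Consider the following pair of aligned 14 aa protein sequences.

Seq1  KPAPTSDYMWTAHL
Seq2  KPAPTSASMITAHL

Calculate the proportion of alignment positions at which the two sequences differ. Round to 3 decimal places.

Mismatches occur at site 7 (D→A), site 8 (Y→S), site 10 (W→I).
There are 3 differences over 14 sites, so p = 3/14 = 0.214.

0.214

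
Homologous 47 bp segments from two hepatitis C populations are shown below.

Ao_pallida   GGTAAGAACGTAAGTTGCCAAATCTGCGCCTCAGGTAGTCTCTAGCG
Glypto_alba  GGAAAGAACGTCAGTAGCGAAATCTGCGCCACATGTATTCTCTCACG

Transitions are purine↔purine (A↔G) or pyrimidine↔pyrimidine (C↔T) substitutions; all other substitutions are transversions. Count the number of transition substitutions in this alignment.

1

Mismatches occur at site 3 (T↔A, transversion), site 12 (A↔C, transversion), site 16 (T↔A, transversion), site 19 (C↔G, transversion), site 31 (T↔A, transversion), site 34 (G↔T, transversion), site 38 (G↔T, transversion), site 44 (A↔C, transversion), site 45 (G↔A, transition).
Of the 9 differences, 1 transition and 8 transversions, so the answer is 1.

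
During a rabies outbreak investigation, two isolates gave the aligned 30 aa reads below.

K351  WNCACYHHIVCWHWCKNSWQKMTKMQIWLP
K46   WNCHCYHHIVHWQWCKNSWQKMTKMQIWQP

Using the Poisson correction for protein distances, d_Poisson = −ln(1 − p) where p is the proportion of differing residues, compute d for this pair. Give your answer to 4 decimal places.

Mismatches occur at site 4 (A→H), site 11 (C→H), site 13 (H→Q), site 29 (L→Q).
p = 4/30 = 0.133333.
d = −ln(1 − 0.133333) = −ln(0.866667) = 0.1431.

0.1431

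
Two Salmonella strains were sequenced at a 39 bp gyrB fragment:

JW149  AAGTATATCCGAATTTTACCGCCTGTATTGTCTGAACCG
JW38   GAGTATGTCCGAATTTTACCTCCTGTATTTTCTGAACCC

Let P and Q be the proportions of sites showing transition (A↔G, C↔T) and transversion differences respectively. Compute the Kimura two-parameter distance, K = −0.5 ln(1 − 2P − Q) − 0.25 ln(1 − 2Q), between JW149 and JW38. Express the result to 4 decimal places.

Mismatches occur at site 1 (A↔G, transition), site 7 (A↔G, transition), site 21 (G↔T, transversion), site 30 (G↔T, transversion), site 39 (G↔C, transversion).
Of the 5 differences, 2 transitions and 3 transversions over 39 sites: P = 2/39 = 0.051282, Q = 3/39 = 0.076923.
d = −0.5·ln(0.820513) − 0.25·ln(0.846154) = −0.5·(-0.197826) − 0.25·(-0.167054) = 0.1407.

0.1407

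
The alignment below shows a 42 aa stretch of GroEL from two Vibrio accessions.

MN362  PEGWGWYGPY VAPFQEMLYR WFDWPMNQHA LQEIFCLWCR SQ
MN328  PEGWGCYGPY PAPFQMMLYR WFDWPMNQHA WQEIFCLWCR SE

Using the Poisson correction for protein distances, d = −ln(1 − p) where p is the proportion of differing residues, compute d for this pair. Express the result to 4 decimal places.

Differing sites — 6:W/C; 11:V/P; 16:E/M; 31:L/W; 42:Q/E.
p = 5/42 = 0.119048.
d = −ln(1 − 0.119048) = −ln(0.880952) = 0.1268.

0.1268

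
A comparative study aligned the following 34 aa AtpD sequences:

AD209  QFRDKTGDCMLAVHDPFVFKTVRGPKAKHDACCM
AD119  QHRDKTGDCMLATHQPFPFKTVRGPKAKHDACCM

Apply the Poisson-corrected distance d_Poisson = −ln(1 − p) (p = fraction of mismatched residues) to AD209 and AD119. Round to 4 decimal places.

0.1252

The sequences differ at positions 2 (F/H), 13 (V/T), 15 (D/Q), 18 (V/P).
p = 4/34 = 0.117647.
d = −ln(1 − 0.117647) = −ln(0.882353) = 0.1252.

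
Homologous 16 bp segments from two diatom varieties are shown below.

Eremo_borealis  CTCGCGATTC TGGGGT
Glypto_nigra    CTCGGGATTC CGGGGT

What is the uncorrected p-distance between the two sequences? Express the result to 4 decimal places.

0.1250

The sequences differ at positions 5 (C/G), 11 (T/C).
There are 2 differences over 16 sites, so p = 2/16 = 0.1250.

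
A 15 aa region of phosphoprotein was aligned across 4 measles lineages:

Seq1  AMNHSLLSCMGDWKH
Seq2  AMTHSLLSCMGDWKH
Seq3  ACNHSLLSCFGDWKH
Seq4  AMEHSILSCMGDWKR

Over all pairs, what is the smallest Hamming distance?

1

Pairwise Hamming distances:
  Seq1 vs Seq2: 1
  Seq1 vs Seq3: 2
  Seq1 vs Seq4: 3
  Seq2 vs Seq3: 3
  Seq2 vs Seq4: 3
  Seq3 vs Seq4: 5
The smallest is 1, between Seq1 and Seq2.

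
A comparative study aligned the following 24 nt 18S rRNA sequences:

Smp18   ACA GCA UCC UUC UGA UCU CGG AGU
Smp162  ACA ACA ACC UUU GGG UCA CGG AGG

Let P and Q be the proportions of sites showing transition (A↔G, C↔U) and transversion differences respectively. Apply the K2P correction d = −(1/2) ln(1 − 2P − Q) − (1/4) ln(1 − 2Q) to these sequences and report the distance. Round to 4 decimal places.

The sequences differ at positions 4 (G/A, transition), 7 (U/A, transversion), 12 (C/U, transition), 13 (U/G, transversion), 15 (A/G, transition), 18 (U/A, transversion), 24 (U/G, transversion).
Of the 7 differences, 3 transitions and 4 transversions over 24 sites: P = 3/24 = 0.125000, Q = 4/24 = 0.166667.
d = −0.5·ln(0.583333) − 0.25·ln(0.666666) = −0.5·(-0.538997) − 0.25·(-0.405466) = 0.3709.

0.3709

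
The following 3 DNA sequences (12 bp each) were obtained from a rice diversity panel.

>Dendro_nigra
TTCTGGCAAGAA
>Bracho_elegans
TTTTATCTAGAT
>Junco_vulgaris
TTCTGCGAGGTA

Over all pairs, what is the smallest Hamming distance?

Pairwise Hamming distances:
  Dendro_nigra vs Bracho_elegans: 5
  Dendro_nigra vs Junco_vulgaris: 4
  Bracho_elegans vs Junco_vulgaris: 8
The smallest is 4, between Dendro_nigra and Junco_vulgaris.

4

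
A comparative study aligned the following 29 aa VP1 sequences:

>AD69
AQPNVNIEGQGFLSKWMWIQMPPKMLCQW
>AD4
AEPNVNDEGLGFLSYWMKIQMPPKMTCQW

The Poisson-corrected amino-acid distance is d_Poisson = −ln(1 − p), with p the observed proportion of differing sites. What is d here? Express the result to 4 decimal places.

Mismatches occur at site 2 (Q/E), site 7 (I/D), site 10 (Q/L), site 15 (K/Y), site 18 (W/K), site 26 (L/T).
p = 6/29 = 0.206897.
d = −ln(1 − 0.206897) = −ln(0.793103) = 0.2318.

0.2318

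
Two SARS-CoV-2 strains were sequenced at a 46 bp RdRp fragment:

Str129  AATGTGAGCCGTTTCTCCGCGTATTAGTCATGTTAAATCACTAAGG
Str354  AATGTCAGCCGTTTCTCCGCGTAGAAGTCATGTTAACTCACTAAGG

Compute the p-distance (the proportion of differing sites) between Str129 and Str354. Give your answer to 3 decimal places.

Mismatches occur at site 6 (G/C), site 24 (T/G), site 25 (T/A), site 37 (A/C).
There are 4 differences over 46 sites, so p = 4/46 = 0.087.

0.087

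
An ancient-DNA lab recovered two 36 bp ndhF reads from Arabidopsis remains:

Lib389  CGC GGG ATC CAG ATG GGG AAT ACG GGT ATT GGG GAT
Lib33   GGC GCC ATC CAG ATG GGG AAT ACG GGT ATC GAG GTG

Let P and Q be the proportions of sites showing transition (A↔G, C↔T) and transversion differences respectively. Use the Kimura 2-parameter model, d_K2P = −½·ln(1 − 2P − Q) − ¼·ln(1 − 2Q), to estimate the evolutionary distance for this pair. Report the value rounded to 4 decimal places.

0.2252

The sequences differ at positions 1 (C/G, transversion), 5 (G/C, transversion), 6 (G/C, transversion), 30 (T/C, transition), 32 (G/A, transition), 35 (A/T, transversion), 36 (T/G, transversion).
Of the 7 differences, 2 transitions and 5 transversions over 36 sites: P = 2/36 = 0.055556, Q = 5/36 = 0.138889.
d = −0.5·ln(0.749999) − 0.25·ln(0.722222) = −0.5·(-0.287683) − 0.25·(-0.325423) = 0.2252.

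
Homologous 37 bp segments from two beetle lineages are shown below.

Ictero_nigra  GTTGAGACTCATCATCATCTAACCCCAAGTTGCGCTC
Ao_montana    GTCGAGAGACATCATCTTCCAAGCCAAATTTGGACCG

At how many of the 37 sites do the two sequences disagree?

Differing sites — 3:T/C; 8:C/G; 9:T/A; 17:A/T; 20:T/C; 23:C/G; 26:C/A; 29:G/T; 33:C/G; 34:G/A; 36:T/C; 37:C/G.
That gives 12 mismatches out of 37 aligned sites, so the Hamming distance is 12.

12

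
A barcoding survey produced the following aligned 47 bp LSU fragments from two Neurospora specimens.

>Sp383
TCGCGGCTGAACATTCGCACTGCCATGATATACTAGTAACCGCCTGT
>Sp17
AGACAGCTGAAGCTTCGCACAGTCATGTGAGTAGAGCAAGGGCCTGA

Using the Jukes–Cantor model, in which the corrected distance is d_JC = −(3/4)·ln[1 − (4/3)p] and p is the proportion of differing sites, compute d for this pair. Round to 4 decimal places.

0.5360

Differing sites — 1:T/A; 2:C/G; 3:G/A; 5:G/A; 12:C/G; 13:A/C; 21:T/A; 23:C/T; 28:A/T; 29:T/G; 31:T/G; 32:A/T; 33:C/A; 34:T/G; 37:T/C; 40:C/G; 41:C/G; 47:T/A.
p = 18/47 = 0.382979.
d = −0.75 · ln(1 − (4/3)·0.382979) = −0.75 · ln(0.489361) = −0.75 · (-0.714655) = 0.5360.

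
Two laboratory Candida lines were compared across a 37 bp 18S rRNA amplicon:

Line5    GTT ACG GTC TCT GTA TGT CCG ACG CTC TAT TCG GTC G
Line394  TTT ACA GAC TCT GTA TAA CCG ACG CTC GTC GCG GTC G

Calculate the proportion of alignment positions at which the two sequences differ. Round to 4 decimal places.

0.2432

The sequences differ at positions 1 (G/T), 6 (G/A), 8 (T/A), 17 (G/A), 18 (T/A), 28 (T/G), 29 (A/T), 30 (T/C), 31 (T/G).
There are 9 differences over 37 sites, so p = 9/37 = 0.2432.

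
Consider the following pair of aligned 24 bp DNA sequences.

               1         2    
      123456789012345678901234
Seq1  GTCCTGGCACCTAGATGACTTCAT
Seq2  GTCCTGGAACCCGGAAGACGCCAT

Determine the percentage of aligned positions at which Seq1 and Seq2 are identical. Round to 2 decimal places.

75.00%

The sequences differ at positions 8 (C/A), 12 (T/C), 13 (A/G), 16 (T/A), 20 (T/G), 21 (T/C).
18 of the 24 sites match, so the percent identity is 18/24 × 100 = 75.00%.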